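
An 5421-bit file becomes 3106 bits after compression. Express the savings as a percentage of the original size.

Space savings = (1 - Compressed/Original) × 100%
= (1 - 3106/5421) × 100%
= 42.70%


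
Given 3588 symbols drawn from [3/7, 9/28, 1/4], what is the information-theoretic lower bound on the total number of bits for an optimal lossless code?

Entropy H = 1.5502 bits/symbol
Minimum bits = H × n = 1.5502 × 3588
= 5562.11 bits


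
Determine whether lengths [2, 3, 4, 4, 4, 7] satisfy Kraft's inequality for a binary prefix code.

Kraft inequality: Σ 2^(-l_i) ≤ 1 for prefix-free code
Calculating: 2^(-2) + 2^(-3) + 2^(-4) + 2^(-4) + 2^(-4) + 2^(-7)
= 0.25 + 0.125 + 0.0625 + 0.0625 + 0.0625 + 0.0078125
= 0.5703
Since 0.5703 ≤ 1, prefix-free code exists


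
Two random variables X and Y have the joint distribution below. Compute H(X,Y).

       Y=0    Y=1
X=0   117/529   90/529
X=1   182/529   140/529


H(X,Y) = -Σ p(x,y) log₂ p(x,y)
  p(0,0)=117/529: -0.2212 × log₂(0.2212) = 0.4814
  p(0,1)=90/529: -0.1701 × log₂(0.1701) = 0.4347
  p(1,0)=182/529: -0.3440 × log₂(0.3440) = 0.5296
  p(1,1)=140/529: -0.2647 × log₂(0.2647) = 0.5076
H(X,Y) = 1.9533 bits


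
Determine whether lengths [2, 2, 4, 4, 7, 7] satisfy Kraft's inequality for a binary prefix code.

Kraft inequality: Σ 2^(-l_i) ≤ 1 for prefix-free code
Calculating: 2^(-2) + 2^(-2) + 2^(-4) + 2^(-4) + 2^(-7) + 2^(-7)
= 0.25 + 0.25 + 0.0625 + 0.0625 + 0.0078125 + 0.0078125
= 0.6406
Since 0.6406 ≤ 1, prefix-free code exists


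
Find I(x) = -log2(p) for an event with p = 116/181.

Information content I(x) = -log₂(p(x))
I = -log₂(116/181) = -log₂(0.6409)
I = 0.6419 bits


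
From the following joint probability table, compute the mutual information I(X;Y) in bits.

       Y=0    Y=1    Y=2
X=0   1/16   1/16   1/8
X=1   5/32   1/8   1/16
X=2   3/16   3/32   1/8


H(X) = 1.5575, H(Y) = 1.5671, H(X,Y) = 3.0664
I(X;Y) = H(X) + H(Y) - H(X,Y) = 0.0581 bits


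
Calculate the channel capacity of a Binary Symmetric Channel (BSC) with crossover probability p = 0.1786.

For BSC with error probability p:
C = 1 - H(p) where H(p) is binary entropy
H(0.1786) = -0.1786 × log₂(0.1786) - 0.8214 × log₂(0.8214)
H(p) = 0.6770
C = 1 - 0.6770 = 0.3230 bits/use


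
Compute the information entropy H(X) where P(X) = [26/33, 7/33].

H(X) = -Σ p(x) log₂ p(x)
  -26/33 × log₂(26/33) = 0.2710
  -7/33 × log₂(7/33) = 0.4745
H(X) = 0.7455 bits


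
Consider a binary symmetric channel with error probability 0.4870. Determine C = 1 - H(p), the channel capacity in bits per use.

For BSC with error probability p:
C = 1 - H(p) where H(p) is binary entropy
H(0.4870) = -0.4870 × log₂(0.4870) - 0.5130 × log₂(0.5130)
H(p) = 0.9995
C = 1 - 0.9995 = 0.0005 bits/use


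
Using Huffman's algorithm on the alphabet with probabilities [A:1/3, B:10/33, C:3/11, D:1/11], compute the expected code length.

Huffman tree construction:
Combine smallest probabilities repeatedly
Resulting codes:
  A: 11 (length 2)
  B: 10 (length 2)
  C: 01 (length 2)
  D: 00 (length 2)
Average length = Σ p(s) × length(s) = 2.0000 bits


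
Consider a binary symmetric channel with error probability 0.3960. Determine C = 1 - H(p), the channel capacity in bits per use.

For BSC with error probability p:
C = 1 - H(p) where H(p) is binary entropy
H(0.3960) = -0.3960 × log₂(0.3960) - 0.6040 × log₂(0.6040)
H(p) = 0.9686
C = 1 - 0.9686 = 0.0314 bits/use


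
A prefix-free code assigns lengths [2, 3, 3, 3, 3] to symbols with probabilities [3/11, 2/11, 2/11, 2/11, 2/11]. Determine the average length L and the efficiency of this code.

Average length L = Σ p_i × l_i = 2.7273 bits
Entropy H = 2.2999 bits
Efficiency η = H/L × 100% = 84.33%


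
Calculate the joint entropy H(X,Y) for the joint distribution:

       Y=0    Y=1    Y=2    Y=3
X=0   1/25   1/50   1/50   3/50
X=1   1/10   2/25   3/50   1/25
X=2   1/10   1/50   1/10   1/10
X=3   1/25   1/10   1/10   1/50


H(X,Y) = -Σ p(x,y) log₂ p(x,y)
  p(0,0)=1/25: -0.0400 × log₂(0.0400) = 0.1858
  p(0,1)=1/50: -0.0200 × log₂(0.0200) = 0.1129
  p(0,2)=1/50: -0.0200 × log₂(0.0200) = 0.1129
  p(0,3)=3/50: -0.0600 × log₂(0.0600) = 0.2435
  p(1,0)=1/10: -0.1000 × log₂(0.1000) = 0.3322
  p(1,1)=2/25: -0.0800 × log₂(0.0800) = 0.2915
  p(1,2)=3/50: -0.0600 × log₂(0.0600) = 0.2435
  p(1,3)=1/25: -0.0400 × log₂(0.0400) = 0.1858
  p(2,0)=1/10: -0.1000 × log₂(0.1000) = 0.3322
  p(2,1)=1/50: -0.0200 × log₂(0.0200) = 0.1129
  p(2,2)=1/10: -0.1000 × log₂(0.1000) = 0.3322
  p(2,3)=1/10: -0.1000 × log₂(0.1000) = 0.3322
  p(3,0)=1/25: -0.0400 × log₂(0.0400) = 0.1858
  p(3,1)=1/10: -0.1000 × log₂(0.1000) = 0.3322
  p(3,2)=1/10: -0.1000 × log₂(0.1000) = 0.3322
  p(3,3)=1/50: -0.0200 × log₂(0.0200) = 0.1129
H(X,Y) = 3.7805 bits


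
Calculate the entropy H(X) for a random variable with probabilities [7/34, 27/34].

H(X) = -Σ p(x) log₂ p(x)
  -7/34 × log₂(7/34) = 0.4694
  -27/34 × log₂(27/34) = 0.2641
H(X) = 0.7335 bits


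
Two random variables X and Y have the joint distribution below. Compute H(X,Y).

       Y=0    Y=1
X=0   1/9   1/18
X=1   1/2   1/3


H(X,Y) = -Σ p(x,y) log₂ p(x,y)
  p(0,0)=1/9: -0.1111 × log₂(0.1111) = 0.3522
  p(0,1)=1/18: -0.0556 × log₂(0.0556) = 0.2317
  p(1,0)=1/2: -0.5000 × log₂(0.5000) = 0.5000
  p(1,1)=1/3: -0.3333 × log₂(0.3333) = 0.5283
H(X,Y) = 1.6122 bits


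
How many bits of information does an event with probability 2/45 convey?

Information content I(x) = -log₂(p(x))
I = -log₂(2/45) = -log₂(0.0444)
I = 4.4919 bits


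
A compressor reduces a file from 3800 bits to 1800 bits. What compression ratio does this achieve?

Compression ratio = Original / Compressed
= 3800 / 1800 = 2.11:1


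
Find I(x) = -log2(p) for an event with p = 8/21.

Information content I(x) = -log₂(p(x))
I = -log₂(8/21) = -log₂(0.3810)
I = 1.3923 bits


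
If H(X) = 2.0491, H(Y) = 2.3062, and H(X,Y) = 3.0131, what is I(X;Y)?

I(X;Y) = H(X) + H(Y) - H(X,Y)
I(X;Y) = 2.0491 + 2.3062 - 3.0131 = 1.3422 bits


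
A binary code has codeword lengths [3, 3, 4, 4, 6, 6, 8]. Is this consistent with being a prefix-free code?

Kraft inequality: Σ 2^(-l_i) ≤ 1 for prefix-free code
Calculating: 2^(-3) + 2^(-3) + 2^(-4) + 2^(-4) + 2^(-6) + 2^(-6) + 2^(-8)
= 0.125 + 0.125 + 0.0625 + 0.0625 + 0.015625 + 0.015625 + 0.00390625
= 0.4102
Since 0.4102 ≤ 1, prefix-free code exists


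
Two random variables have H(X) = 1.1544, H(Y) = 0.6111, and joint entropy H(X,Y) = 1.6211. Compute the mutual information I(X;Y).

I(X;Y) = H(X) + H(Y) - H(X,Y)
I(X;Y) = 1.1544 + 0.6111 - 1.6211 = 0.1444 bits


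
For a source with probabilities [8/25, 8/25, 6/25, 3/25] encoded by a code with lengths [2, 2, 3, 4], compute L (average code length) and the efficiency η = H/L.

Average length L = Σ p_i × l_i = 2.4800 bits
Entropy H = 1.9133 bits
Efficiency η = H/L × 100% = 77.15%


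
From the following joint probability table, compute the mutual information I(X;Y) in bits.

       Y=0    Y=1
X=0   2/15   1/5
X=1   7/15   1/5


H(X) = 0.9183, H(Y) = 0.9710, H(X,Y) = 1.8295
I(X;Y) = H(X) + H(Y) - H(X,Y) = 0.0598 bits


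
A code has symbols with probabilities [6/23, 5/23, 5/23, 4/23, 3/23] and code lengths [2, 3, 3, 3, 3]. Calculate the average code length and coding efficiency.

Average length L = Σ p_i × l_i = 2.7391 bits
Entropy H = 2.2851 bits
Efficiency η = H/L × 100% = 83.43%


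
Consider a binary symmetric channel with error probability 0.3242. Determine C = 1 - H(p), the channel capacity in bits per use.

For BSC with error probability p:
C = 1 - H(p) where H(p) is binary entropy
H(0.3242) = -0.3242 × log₂(0.3242) - 0.6758 × log₂(0.6758)
H(p) = 0.9089
C = 1 - 0.9089 = 0.0911 bits/use


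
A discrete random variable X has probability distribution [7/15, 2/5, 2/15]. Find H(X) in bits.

H(X) = -Σ p(x) log₂ p(x)
  -7/15 × log₂(7/15) = 0.5131
  -2/5 × log₂(2/5) = 0.5288
  -2/15 × log₂(2/15) = 0.3876
H(X) = 1.4295 bits


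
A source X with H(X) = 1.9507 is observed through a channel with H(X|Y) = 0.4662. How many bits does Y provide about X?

I(X;Y) = H(X) - H(X|Y)
I(X;Y) = 1.9507 - 0.4662 = 1.4845 bits


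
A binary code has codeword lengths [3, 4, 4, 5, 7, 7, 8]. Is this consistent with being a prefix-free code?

Kraft inequality: Σ 2^(-l_i) ≤ 1 for prefix-free code
Calculating: 2^(-3) + 2^(-4) + 2^(-4) + 2^(-5) + 2^(-7) + 2^(-7) + 2^(-8)
= 0.125 + 0.0625 + 0.0625 + 0.03125 + 0.0078125 + 0.0078125 + 0.00390625
= 0.3008
Since 0.3008 ≤ 1, prefix-free code exists


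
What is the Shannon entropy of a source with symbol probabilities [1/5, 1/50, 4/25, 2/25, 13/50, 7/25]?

H(X) = -Σ p(x) log₂ p(x)
  -1/5 × log₂(1/5) = 0.4644
  -1/50 × log₂(1/50) = 0.1129
  -4/25 × log₂(4/25) = 0.4230
  -2/25 × log₂(2/25) = 0.2915
  -13/50 × log₂(13/50) = 0.5053
  -7/25 × log₂(7/25) = 0.5142
H(X) = 2.3113 bits


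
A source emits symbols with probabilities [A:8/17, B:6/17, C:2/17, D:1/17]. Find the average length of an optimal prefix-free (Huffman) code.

Huffman tree construction:
Combine smallest probabilities repeatedly
Resulting codes:
  A: 0 (length 1)
  B: 11 (length 2)
  C: 101 (length 3)
  D: 100 (length 3)
Average length = Σ p(s) × length(s) = 1.7059 bits


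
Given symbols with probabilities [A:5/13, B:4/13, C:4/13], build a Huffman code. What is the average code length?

Huffman tree construction:
Combine smallest probabilities repeatedly
Resulting codes:
  A: 0 (length 1)
  B: 10 (length 2)
  C: 11 (length 2)
Average length = Σ p(s) × length(s) = 1.6154 bits


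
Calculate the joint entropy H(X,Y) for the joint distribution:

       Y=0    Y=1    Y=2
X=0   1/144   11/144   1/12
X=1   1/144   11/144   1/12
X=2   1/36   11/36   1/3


H(X,Y) = -Σ p(x,y) log₂ p(x,y)
  p(0,0)=1/144: -0.0069 × log₂(0.0069) = 0.0498
  p(0,1)=11/144: -0.0764 × log₂(0.0764) = 0.2834
  p(0,2)=1/12: -0.0833 × log₂(0.0833) = 0.2987
  p(1,0)=1/144: -0.0069 × log₂(0.0069) = 0.0498
  p(1,1)=11/144: -0.0764 × log₂(0.0764) = 0.2834
  p(1,2)=1/12: -0.0833 × log₂(0.0833) = 0.2987
  p(2,0)=1/36: -0.0278 × log₂(0.0278) = 0.1436
  p(2,1)=11/36: -0.3056 × log₂(0.3056) = 0.5227
  p(2,2)=1/3: -0.3333 × log₂(0.3333) = 0.5283
H(X,Y) = 2.4585 bits


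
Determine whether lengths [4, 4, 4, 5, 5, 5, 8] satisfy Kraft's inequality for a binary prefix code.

Kraft inequality: Σ 2^(-l_i) ≤ 1 for prefix-free code
Calculating: 2^(-4) + 2^(-4) + 2^(-4) + 2^(-5) + 2^(-5) + 2^(-5) + 2^(-8)
= 0.0625 + 0.0625 + 0.0625 + 0.03125 + 0.03125 + 0.03125 + 0.00390625
= 0.2852
Since 0.2852 ≤ 1, prefix-free code exists


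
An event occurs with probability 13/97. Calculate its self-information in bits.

Information content I(x) = -log₂(p(x))
I = -log₂(13/97) = -log₂(0.1340)
I = 2.8995 bits


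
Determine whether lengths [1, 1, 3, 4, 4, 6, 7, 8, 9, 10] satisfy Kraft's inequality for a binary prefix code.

Kraft inequality: Σ 2^(-l_i) ≤ 1 for prefix-free code
Calculating: 2^(-1) + 2^(-1) + 2^(-3) + 2^(-4) + 2^(-4) + 2^(-6) + 2^(-7) + 2^(-8) + 2^(-9) + 2^(-10)
= 0.5 + 0.5 + 0.125 + 0.0625 + 0.0625 + 0.015625 + 0.0078125 + 0.00390625 + 0.001953125 + 0.0009765625
= 1.2803
Since 1.2803 > 1, prefix-free code does not exist


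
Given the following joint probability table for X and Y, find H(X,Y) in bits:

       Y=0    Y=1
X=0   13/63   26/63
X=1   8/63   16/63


H(X,Y) = -Σ p(x,y) log₂ p(x,y)
  p(0,0)=13/63: -0.2063 × log₂(0.2063) = 0.4698
  p(0,1)=26/63: -0.4127 × log₂(0.4127) = 0.5269
  p(1,0)=8/63: -0.1270 × log₂(0.1270) = 0.3781
  p(1,1)=16/63: -0.2540 × log₂(0.2540) = 0.5022
H(X,Y) = 1.8770 bits


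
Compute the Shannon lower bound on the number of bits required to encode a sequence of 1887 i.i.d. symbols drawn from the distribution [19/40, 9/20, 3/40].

Entropy H = 1.3088 bits/symbol
Minimum bits = H × n = 1.3088 × 1887
= 2469.75 bits


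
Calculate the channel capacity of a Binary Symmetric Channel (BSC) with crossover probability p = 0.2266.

For BSC with error probability p:
C = 1 - H(p) where H(p) is binary entropy
H(0.2266) = -0.2266 × log₂(0.2266) - 0.7734 × log₂(0.7734)
H(p) = 0.7720
C = 1 - 0.7720 = 0.2280 bits/use


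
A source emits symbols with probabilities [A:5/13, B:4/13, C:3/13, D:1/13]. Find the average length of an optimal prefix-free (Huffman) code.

Huffman tree construction:
Combine smallest probabilities repeatedly
Resulting codes:
  A: 0 (length 1)
  B: 10 (length 2)
  C: 111 (length 3)
  D: 110 (length 3)
Average length = Σ p(s) × length(s) = 1.9231 bits


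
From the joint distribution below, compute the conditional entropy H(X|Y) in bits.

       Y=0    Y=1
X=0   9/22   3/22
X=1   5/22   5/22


H(X|Y) = Σ_y p(y) H(X|Y=y)
  p(Y=0) = 7/11, H(X|Y=0) = 0.9403
  p(Y=1) = 4/11, H(X|Y=1) = 0.9544
H(X|Y) = 0.6364×0.9403 + 0.3636×0.9544 = 0.9454 bits


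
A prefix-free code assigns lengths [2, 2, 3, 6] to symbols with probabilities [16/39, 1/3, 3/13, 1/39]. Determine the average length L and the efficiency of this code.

Average length L = Σ p_i × l_i = 2.3333 bits
Entropy H = 1.6794 bits
Efficiency η = H/L × 100% = 71.97%


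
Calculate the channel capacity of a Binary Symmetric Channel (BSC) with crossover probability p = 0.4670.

For BSC with error probability p:
C = 1 - H(p) where H(p) is binary entropy
H(0.4670) = -0.4670 × log₂(0.4670) - 0.5330 × log₂(0.5330)
H(p) = 0.9969
C = 1 - 0.9969 = 0.0031 bits/use


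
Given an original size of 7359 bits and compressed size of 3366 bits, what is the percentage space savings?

Space savings = (1 - Compressed/Original) × 100%
= (1 - 3366/7359) × 100%
= 54.26%


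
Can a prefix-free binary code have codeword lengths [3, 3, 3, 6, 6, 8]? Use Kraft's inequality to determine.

Kraft inequality: Σ 2^(-l_i) ≤ 1 for prefix-free code
Calculating: 2^(-3) + 2^(-3) + 2^(-3) + 2^(-6) + 2^(-6) + 2^(-8)
= 0.125 + 0.125 + 0.125 + 0.015625 + 0.015625 + 0.00390625
= 0.4102
Since 0.4102 ≤ 1, prefix-free code exists


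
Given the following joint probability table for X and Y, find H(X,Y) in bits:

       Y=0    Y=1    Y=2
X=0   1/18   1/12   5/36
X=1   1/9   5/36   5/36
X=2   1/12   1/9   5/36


H(X,Y) = -Σ p(x,y) log₂ p(x,y)
  p(0,0)=1/18: -0.0556 × log₂(0.0556) = 0.2317
  p(0,1)=1/12: -0.0833 × log₂(0.0833) = 0.2987
  p(0,2)=5/36: -0.1389 × log₂(0.1389) = 0.3956
  p(1,0)=1/9: -0.1111 × log₂(0.1111) = 0.3522
  p(1,1)=5/36: -0.1389 × log₂(0.1389) = 0.3956
  p(1,2)=5/36: -0.1389 × log₂(0.1389) = 0.3956
  p(2,0)=1/12: -0.0833 × log₂(0.0833) = 0.2987
  p(2,1)=1/9: -0.1111 × log₂(0.1111) = 0.3522
  p(2,2)=5/36: -0.1389 × log₂(0.1389) = 0.3956
H(X,Y) = 3.1158 bits


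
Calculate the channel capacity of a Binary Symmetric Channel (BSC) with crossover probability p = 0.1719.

For BSC with error probability p:
C = 1 - H(p) where H(p) is binary entropy
H(0.1719) = -0.1719 × log₂(0.1719) - 0.8281 × log₂(0.8281)
H(p) = 0.6620
C = 1 - 0.6620 = 0.3380 bits/use


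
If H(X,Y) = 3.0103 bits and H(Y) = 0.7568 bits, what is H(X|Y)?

Chain rule: H(X,Y) = H(X|Y) + H(Y)
H(X|Y) = H(X,Y) - H(Y) = 3.0103 - 0.7568 = 2.2535 bits


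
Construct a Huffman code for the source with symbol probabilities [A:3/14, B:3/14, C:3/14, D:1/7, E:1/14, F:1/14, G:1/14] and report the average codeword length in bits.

Huffman tree construction:
Combine smallest probabilities repeatedly
Resulting codes:
  A: 111 (length 3)
  B: 00 (length 2)
  C: 01 (length 2)
  D: 101 (length 3)
  E: 1100 (length 4)
  F: 1101 (length 4)
  G: 100 (length 3)
Average length = Σ p(s) × length(s) = 2.7143 bits


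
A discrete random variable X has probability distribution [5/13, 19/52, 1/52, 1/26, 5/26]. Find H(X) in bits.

H(X) = -Σ p(x) log₂ p(x)
  -5/13 × log₂(5/13) = 0.5302
  -19/52 × log₂(19/52) = 0.5307
  -1/52 × log₂(1/52) = 0.1096
  -1/26 × log₂(1/26) = 0.1808
  -5/26 × log₂(5/26) = 0.4574
H(X) = 1.8087 bits


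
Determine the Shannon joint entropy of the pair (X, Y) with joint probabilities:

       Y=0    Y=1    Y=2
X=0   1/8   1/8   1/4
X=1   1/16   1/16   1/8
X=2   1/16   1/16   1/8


H(X,Y) = -Σ p(x,y) log₂ p(x,y)
  p(0,0)=1/8: -0.1250 × log₂(0.1250) = 0.3750
  p(0,1)=1/8: -0.1250 × log₂(0.1250) = 0.3750
  p(0,2)=1/4: -0.2500 × log₂(0.2500) = 0.5000
  p(1,0)=1/16: -0.0625 × log₂(0.0625) = 0.2500
  p(1,1)=1/16: -0.0625 × log₂(0.0625) = 0.2500
  p(1,2)=1/8: -0.1250 × log₂(0.1250) = 0.3750
  p(2,0)=1/16: -0.0625 × log₂(0.0625) = 0.2500
  p(2,1)=1/16: -0.0625 × log₂(0.0625) = 0.2500
  p(2,2)=1/8: -0.1250 × log₂(0.1250) = 0.3750
H(X,Y) = 3.0000 bits


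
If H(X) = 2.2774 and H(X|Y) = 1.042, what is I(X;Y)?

I(X;Y) = H(X) - H(X|Y)
I(X;Y) = 2.2774 - 1.042 = 1.2354 bits


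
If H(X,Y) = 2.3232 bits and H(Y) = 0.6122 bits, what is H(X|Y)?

Chain rule: H(X,Y) = H(X|Y) + H(Y)
H(X|Y) = H(X,Y) - H(Y) = 2.3232 - 0.6122 = 1.711 bits


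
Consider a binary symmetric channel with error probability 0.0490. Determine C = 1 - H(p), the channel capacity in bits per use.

For BSC with error probability p:
C = 1 - H(p) where H(p) is binary entropy
H(0.0490) = -0.0490 × log₂(0.0490) - 0.9510 × log₂(0.9510)
H(p) = 0.2821
C = 1 - 0.2821 = 0.7179 bits/use


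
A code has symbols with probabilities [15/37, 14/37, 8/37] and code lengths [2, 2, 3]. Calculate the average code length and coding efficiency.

Average length L = Σ p_i × l_i = 2.2162 bits
Entropy H = 1.5363 bits
Efficiency η = H/L × 100% = 69.32%


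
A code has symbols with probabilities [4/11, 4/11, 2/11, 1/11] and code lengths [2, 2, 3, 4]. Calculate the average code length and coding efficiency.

Average length L = Σ p_i × l_i = 2.3636 bits
Entropy H = 1.8231 bits
Efficiency η = H/L × 100% = 77.13%


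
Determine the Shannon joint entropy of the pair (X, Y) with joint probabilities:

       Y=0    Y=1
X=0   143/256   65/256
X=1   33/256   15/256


H(X,Y) = -Σ p(x,y) log₂ p(x,y)
  p(0,0)=143/256: -0.5586 × log₂(0.5586) = 0.4693
  p(0,1)=65/256: -0.2539 × log₂(0.2539) = 0.5021
  p(1,0)=33/256: -0.1289 × log₂(0.1289) = 0.3810
  p(1,1)=15/256: -0.0586 × log₂(0.0586) = 0.2398
H(X,Y) = 1.5923 bits


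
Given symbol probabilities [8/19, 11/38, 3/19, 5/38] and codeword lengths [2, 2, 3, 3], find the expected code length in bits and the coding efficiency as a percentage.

Average length L = Σ p_i × l_i = 2.2895 bits
Entropy H = 1.8486 bits
Efficiency η = H/L × 100% = 80.74%


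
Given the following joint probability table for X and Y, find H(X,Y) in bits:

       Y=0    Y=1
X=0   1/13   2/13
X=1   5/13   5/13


H(X,Y) = -Σ p(x,y) log₂ p(x,y)
  p(0,0)=1/13: -0.0769 × log₂(0.0769) = 0.2846
  p(0,1)=2/13: -0.1538 × log₂(0.1538) = 0.4155
  p(1,0)=5/13: -0.3846 × log₂(0.3846) = 0.5302
  p(1,1)=5/13: -0.3846 × log₂(0.3846) = 0.5302
H(X,Y) = 1.7605 bits


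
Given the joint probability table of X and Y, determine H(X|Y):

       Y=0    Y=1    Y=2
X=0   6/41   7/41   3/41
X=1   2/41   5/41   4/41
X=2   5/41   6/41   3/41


H(X|Y) = Σ_y p(y) H(X|Y=y)
  p(Y=0) = 13/41, H(X|Y=0) = 1.4605
  p(Y=1) = 18/41, H(X|Y=1) = 1.5715
  p(Y=2) = 10/41, H(X|Y=2) = 1.5710
H(X|Y) = 0.3171×1.4605 + 0.4390×1.5715 + 0.2439×1.5710 = 1.5362 bits


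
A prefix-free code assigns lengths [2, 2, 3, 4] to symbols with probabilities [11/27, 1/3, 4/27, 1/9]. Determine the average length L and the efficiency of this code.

Average length L = Σ p_i × l_i = 2.3704 bits
Entropy H = 1.8164 bits
Efficiency η = H/L × 100% = 76.63%


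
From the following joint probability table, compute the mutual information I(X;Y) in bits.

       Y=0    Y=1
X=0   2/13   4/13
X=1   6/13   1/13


H(X) = 0.9957, H(Y) = 0.9612, H(X,Y) = 1.7381
I(X;Y) = H(X) + H(Y) - H(X,Y) = 0.2188 bits


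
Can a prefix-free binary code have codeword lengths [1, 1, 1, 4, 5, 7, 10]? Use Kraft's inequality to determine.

Kraft inequality: Σ 2^(-l_i) ≤ 1 for prefix-free code
Calculating: 2^(-1) + 2^(-1) + 2^(-1) + 2^(-4) + 2^(-5) + 2^(-7) + 2^(-10)
= 0.5 + 0.5 + 0.5 + 0.0625 + 0.03125 + 0.0078125 + 0.0009765625
= 1.6025
Since 1.6025 > 1, prefix-free code does not exist


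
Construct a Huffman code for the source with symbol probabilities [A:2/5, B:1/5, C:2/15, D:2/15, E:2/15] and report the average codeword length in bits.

Huffman tree construction:
Combine smallest probabilities repeatedly
Resulting codes:
  A: 0 (length 1)
  B: 111 (length 3)
  C: 100 (length 3)
  D: 101 (length 3)
  E: 110 (length 3)
Average length = Σ p(s) × length(s) = 2.2000 bits


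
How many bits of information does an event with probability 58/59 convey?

Information content I(x) = -log₂(p(x))
I = -log₂(58/59) = -log₂(0.9831)
I = 0.0247 bits


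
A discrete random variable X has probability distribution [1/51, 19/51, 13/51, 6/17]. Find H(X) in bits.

H(X) = -Σ p(x) log₂ p(x)
  -1/51 × log₂(1/51) = 0.1112
  -19/51 × log₂(19/51) = 0.5307
  -13/51 × log₂(13/51) = 0.5027
  -6/17 × log₂(6/17) = 0.5303
H(X) = 1.6749 bits


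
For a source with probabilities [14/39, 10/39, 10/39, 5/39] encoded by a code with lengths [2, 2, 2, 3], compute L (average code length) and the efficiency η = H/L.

Average length L = Σ p_i × l_i = 2.1282 bits
Entropy H = 1.9174 bits
Efficiency η = H/L × 100% = 90.10%


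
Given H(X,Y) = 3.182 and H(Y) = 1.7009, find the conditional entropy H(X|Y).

Chain rule: H(X,Y) = H(X|Y) + H(Y)
H(X|Y) = H(X,Y) - H(Y) = 3.182 - 1.7009 = 1.4811 bits


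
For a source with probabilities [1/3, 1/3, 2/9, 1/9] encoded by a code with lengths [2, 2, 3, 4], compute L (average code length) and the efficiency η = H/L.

Average length L = Σ p_i × l_i = 2.4444 bits
Entropy H = 1.8911 bits
Efficiency η = H/L × 100% = 77.36%


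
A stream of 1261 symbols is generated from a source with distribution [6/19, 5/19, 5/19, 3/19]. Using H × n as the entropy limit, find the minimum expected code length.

Entropy H = 1.9593 bits/symbol
Minimum bits = H × n = 1.9593 × 1261
= 2470.68 bits


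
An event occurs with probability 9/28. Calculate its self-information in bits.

Information content I(x) = -log₂(p(x))
I = -log₂(9/28) = -log₂(0.3214)
I = 1.6374 bits


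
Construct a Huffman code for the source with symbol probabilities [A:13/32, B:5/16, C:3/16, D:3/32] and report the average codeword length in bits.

Huffman tree construction:
Combine smallest probabilities repeatedly
Resulting codes:
  A: 0 (length 1)
  B: 11 (length 2)
  C: 101 (length 3)
  D: 100 (length 3)
Average length = Σ p(s) × length(s) = 1.8750 bits


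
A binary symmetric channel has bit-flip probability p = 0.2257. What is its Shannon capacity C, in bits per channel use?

For BSC with error probability p:
C = 1 - H(p) where H(p) is binary entropy
H(0.2257) = -0.2257 × log₂(0.2257) - 0.7743 × log₂(0.7743)
H(p) = 0.7704
C = 1 - 0.7704 = 0.2296 bits/use


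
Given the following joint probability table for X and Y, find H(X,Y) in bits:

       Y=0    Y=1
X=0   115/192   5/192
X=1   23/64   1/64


H(X,Y) = -Σ p(x,y) log₂ p(x,y)
  p(0,0)=115/192: -0.5990 × log₂(0.5990) = 0.4429
  p(0,1)=5/192: -0.0260 × log₂(0.0260) = 0.1371
  p(1,0)=23/64: -0.3594 × log₂(0.3594) = 0.5306
  p(1,1)=1/64: -0.0156 × log₂(0.0156) = 0.0938
H(X,Y) = 1.2043 bits


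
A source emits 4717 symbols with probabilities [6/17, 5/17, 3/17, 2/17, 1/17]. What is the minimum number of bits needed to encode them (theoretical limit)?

Entropy H = 2.0949 bits/symbol
Minimum bits = H × n = 2.0949 × 4717
= 9881.44 bits


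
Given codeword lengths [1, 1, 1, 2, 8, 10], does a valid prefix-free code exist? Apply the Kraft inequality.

Kraft inequality: Σ 2^(-l_i) ≤ 1 for prefix-free code
Calculating: 2^(-1) + 2^(-1) + 2^(-1) + 2^(-2) + 2^(-8) + 2^(-10)
= 0.5 + 0.5 + 0.5 + 0.25 + 0.00390625 + 0.0009765625
= 1.7549
Since 1.7549 > 1, prefix-free code does not exist


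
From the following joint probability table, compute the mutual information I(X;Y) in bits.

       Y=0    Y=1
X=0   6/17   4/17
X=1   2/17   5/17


H(X) = 0.9774, H(Y) = 0.9975, H(X,Y) = 1.9040
I(X;Y) = H(X) + H(Y) - H(X,Y) = 0.0710 bits


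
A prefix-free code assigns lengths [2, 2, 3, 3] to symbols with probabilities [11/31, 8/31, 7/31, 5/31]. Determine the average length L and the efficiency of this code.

Average length L = Σ p_i × l_i = 2.3871 bits
Entropy H = 1.9440 bits
Efficiency η = H/L × 100% = 81.44%


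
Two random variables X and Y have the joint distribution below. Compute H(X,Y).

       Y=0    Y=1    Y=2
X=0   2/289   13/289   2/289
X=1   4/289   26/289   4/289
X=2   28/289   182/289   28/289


H(X,Y) = -Σ p(x,y) log₂ p(x,y)
  p(0,0)=2/289: -0.0069 × log₂(0.0069) = 0.0497
  p(0,1)=13/289: -0.0450 × log₂(0.0450) = 0.2013
  p(0,2)=2/289: -0.0069 × log₂(0.0069) = 0.0497
  p(1,0)=4/289: -0.0138 × log₂(0.0138) = 0.0855
  p(1,1)=26/289: -0.0900 × log₂(0.0900) = 0.3126
  p(1,2)=4/289: -0.0138 × log₂(0.0138) = 0.0855
  p(2,0)=28/289: -0.0969 × log₂(0.0969) = 0.3263
  p(2,1)=182/289: -0.6298 × log₂(0.6298) = 0.4201
  p(2,2)=28/289: -0.0969 × log₂(0.0969) = 0.3263
H(X,Y) = 1.8568 bits


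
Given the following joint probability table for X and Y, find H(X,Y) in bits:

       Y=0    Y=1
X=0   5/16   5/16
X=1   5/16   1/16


H(X,Y) = -Σ p(x,y) log₂ p(x,y)
  p(0,0)=5/16: -0.3125 × log₂(0.3125) = 0.5244
  p(0,1)=5/16: -0.3125 × log₂(0.3125) = 0.5244
  p(1,0)=5/16: -0.3125 × log₂(0.3125) = 0.5244
  p(1,1)=1/16: -0.0625 × log₂(0.0625) = 0.2500
H(X,Y) = 1.8232 bits


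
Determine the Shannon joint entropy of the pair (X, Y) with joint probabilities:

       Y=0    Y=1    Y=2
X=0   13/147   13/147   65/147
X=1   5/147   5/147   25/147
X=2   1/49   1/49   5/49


H(X,Y) = -Σ p(x,y) log₂ p(x,y)
  p(0,0)=13/147: -0.0884 × log₂(0.0884) = 0.3095
  p(0,1)=13/147: -0.0884 × log₂(0.0884) = 0.3095
  p(0,2)=65/147: -0.4422 × log₂(0.4422) = 0.5206
  p(1,0)=5/147: -0.0340 × log₂(0.0340) = 0.1659
  p(1,1)=5/147: -0.0340 × log₂(0.0340) = 0.1659
  p(1,2)=25/147: -0.1701 × log₂(0.1701) = 0.4347
  p(2,0)=1/49: -0.0204 × log₂(0.0204) = 0.1146
  p(2,1)=1/49: -0.0204 × log₂(0.0204) = 0.1146
  p(2,2)=5/49: -0.1020 × log₂(0.1020) = 0.3360
H(X,Y) = 2.4711 bits


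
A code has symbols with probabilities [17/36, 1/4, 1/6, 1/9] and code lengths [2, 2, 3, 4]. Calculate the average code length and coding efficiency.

Average length L = Σ p_i × l_i = 2.3889 bits
Entropy H = 1.7942 bits
Efficiency η = H/L × 100% = 75.11%


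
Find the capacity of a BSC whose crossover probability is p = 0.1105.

For BSC with error probability p:
C = 1 - H(p) where H(p) is binary entropy
H(0.1105) = -0.1105 × log₂(0.1105) - 0.8895 × log₂(0.8895)
H(p) = 0.5014
C = 1 - 0.5014 = 0.4986 bits/use


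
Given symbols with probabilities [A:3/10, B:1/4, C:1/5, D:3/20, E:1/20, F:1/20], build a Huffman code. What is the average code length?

Huffman tree construction:
Combine smallest probabilities repeatedly
Resulting codes:
  A: 11 (length 2)
  B: 01 (length 2)
  C: 00 (length 2)
  D: 101 (length 3)
  E: 1000 (length 4)
  F: 1001 (length 4)
Average length = Σ p(s) × length(s) = 2.3500 bits


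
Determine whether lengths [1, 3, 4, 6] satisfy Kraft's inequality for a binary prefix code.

Kraft inequality: Σ 2^(-l_i) ≤ 1 for prefix-free code
Calculating: 2^(-1) + 2^(-3) + 2^(-4) + 2^(-6)
= 0.5 + 0.125 + 0.0625 + 0.015625
= 0.7031
Since 0.7031 ≤ 1, prefix-free code exists


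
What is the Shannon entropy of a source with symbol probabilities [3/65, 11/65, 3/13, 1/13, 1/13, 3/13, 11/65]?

H(X) = -Σ p(x) log₂ p(x)
  -3/65 × log₂(3/65) = 0.2048
  -11/65 × log₂(11/65) = 0.4337
  -3/13 × log₂(3/13) = 0.4882
  -1/13 × log₂(1/13) = 0.2846
  -1/13 × log₂(1/13) = 0.2846
  -3/13 × log₂(3/13) = 0.4882
  -11/65 × log₂(11/65) = 0.4337
H(X) = 2.6179 bits


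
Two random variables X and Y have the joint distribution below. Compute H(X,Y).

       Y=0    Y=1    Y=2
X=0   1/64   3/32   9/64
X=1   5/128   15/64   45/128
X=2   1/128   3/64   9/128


H(X,Y) = -Σ p(x,y) log₂ p(x,y)
  p(0,0)=1/64: -0.0156 × log₂(0.0156) = 0.0938
  p(0,1)=3/32: -0.0938 × log₂(0.0938) = 0.3202
  p(0,2)=9/64: -0.1406 × log₂(0.1406) = 0.3980
  p(1,0)=5/128: -0.0391 × log₂(0.0391) = 0.1827
  p(1,1)=15/64: -0.2344 × log₂(0.2344) = 0.4906
  p(1,2)=45/128: -0.3516 × log₂(0.3516) = 0.5302
  p(2,0)=1/128: -0.0078 × log₂(0.0078) = 0.0547
  p(2,1)=3/64: -0.0469 × log₂(0.0469) = 0.2070
  p(2,2)=9/128: -0.0703 × log₂(0.0703) = 0.2693
H(X,Y) = 2.5464 bits


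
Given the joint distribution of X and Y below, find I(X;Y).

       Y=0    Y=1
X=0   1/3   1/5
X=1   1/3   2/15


H(X) = 0.9968, H(Y) = 0.9183, H(X,Y) = 1.9086
I(X;Y) = H(X) + H(Y) - H(X,Y) = 0.0065 bits


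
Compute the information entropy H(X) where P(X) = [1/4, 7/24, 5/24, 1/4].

H(X) = -Σ p(x) log₂ p(x)
  -1/4 × log₂(1/4) = 0.5000
  -7/24 × log₂(7/24) = 0.5185
  -5/24 × log₂(5/24) = 0.4715
  -1/4 × log₂(1/4) = 0.5000
H(X) = 1.9899 bits


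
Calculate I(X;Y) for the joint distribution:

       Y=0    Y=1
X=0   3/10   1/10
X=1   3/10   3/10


H(X) = 0.9710, H(Y) = 0.9710, H(X,Y) = 1.8955
I(X;Y) = H(X) + H(Y) - H(X,Y) = 0.0464 bits


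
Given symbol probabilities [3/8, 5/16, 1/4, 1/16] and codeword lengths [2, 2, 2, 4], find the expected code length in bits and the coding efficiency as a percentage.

Average length L = Σ p_i × l_i = 2.1250 bits
Entropy H = 1.8050 bits
Efficiency η = H/L × 100% = 84.94%


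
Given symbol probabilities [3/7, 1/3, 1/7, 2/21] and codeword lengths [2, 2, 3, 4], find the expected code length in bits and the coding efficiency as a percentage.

Average length L = Σ p_i × l_i = 2.3333 bits
Entropy H = 1.7763 bits
Efficiency η = H/L × 100% = 76.13%


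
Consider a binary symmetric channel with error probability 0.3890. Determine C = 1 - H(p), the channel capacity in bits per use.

For BSC with error probability p:
C = 1 - H(p) where H(p) is binary entropy
H(0.3890) = -0.3890 × log₂(0.3890) - 0.6110 × log₂(0.6110)
H(p) = 0.9642
C = 1 - 0.9642 = 0.0358 bits/use


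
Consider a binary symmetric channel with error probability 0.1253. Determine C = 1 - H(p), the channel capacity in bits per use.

For BSC with error probability p:
C = 1 - H(p) where H(p) is binary entropy
H(0.1253) = -0.1253 × log₂(0.1253) - 0.8747 × log₂(0.8747)
H(p) = 0.5444
C = 1 - 0.5444 = 0.4556 bits/use


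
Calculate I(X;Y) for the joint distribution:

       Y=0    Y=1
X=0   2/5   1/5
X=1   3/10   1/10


H(X) = 0.9710, H(Y) = 0.8813, H(X,Y) = 1.8464
I(X;Y) = H(X) + H(Y) - H(X,Y) = 0.0058 bits


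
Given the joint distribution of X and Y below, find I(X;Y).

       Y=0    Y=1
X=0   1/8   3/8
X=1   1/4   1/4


H(X) = 1.0000, H(Y) = 0.9544, H(X,Y) = 1.9056
I(X;Y) = H(X) + H(Y) - H(X,Y) = 0.0488 bits


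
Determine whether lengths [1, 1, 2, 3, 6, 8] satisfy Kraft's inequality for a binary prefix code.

Kraft inequality: Σ 2^(-l_i) ≤ 1 for prefix-free code
Calculating: 2^(-1) + 2^(-1) + 2^(-2) + 2^(-3) + 2^(-6) + 2^(-8)
= 0.5 + 0.5 + 0.25 + 0.125 + 0.015625 + 0.00390625
= 1.3945
Since 1.3945 > 1, prefix-free code does not exist


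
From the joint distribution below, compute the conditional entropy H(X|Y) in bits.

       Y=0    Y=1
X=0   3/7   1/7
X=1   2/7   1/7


H(X|Y) = Σ_y p(y) H(X|Y=y)
  p(Y=0) = 5/7, H(X|Y=0) = 0.9710
  p(Y=1) = 2/7, H(X|Y=1) = 1.0000
H(X|Y) = 0.7143×0.9710 + 0.2857×1.0000 = 0.9793 bits


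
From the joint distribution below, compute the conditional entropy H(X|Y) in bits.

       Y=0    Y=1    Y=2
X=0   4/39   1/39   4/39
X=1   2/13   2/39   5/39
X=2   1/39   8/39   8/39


H(X|Y) = Σ_y p(y) H(X|Y=y)
  p(Y=0) = 11/39, H(X|Y=0) = 1.3222
  p(Y=1) = 11/39, H(X|Y=1) = 1.0958
  p(Y=2) = 17/39, H(X|Y=2) = 1.5222
H(X|Y) = 0.2821×1.3222 + 0.2821×1.0958 + 0.4359×1.5222 = 1.3455 bits


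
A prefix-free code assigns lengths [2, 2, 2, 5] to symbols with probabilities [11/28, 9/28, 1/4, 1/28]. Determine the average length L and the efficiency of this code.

Average length L = Σ p_i × l_i = 2.1071 bits
Entropy H = 1.7275 bits
Efficiency η = H/L × 100% = 81.99%


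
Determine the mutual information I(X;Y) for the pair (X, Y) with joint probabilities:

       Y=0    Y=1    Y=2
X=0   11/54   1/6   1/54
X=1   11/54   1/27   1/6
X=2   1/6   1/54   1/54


H(X) = 1.5253, H(Y) = 1.4095, H(X,Y) = 2.7235
I(X;Y) = H(X) + H(Y) - H(X,Y) = 0.2112 bits


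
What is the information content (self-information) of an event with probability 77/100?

Information content I(x) = -log₂(p(x))
I = -log₂(77/100) = -log₂(0.7700)
I = 0.3771 bits


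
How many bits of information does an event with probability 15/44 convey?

Information content I(x) = -log₂(p(x))
I = -log₂(15/44) = -log₂(0.3409)
I = 1.5525 bits


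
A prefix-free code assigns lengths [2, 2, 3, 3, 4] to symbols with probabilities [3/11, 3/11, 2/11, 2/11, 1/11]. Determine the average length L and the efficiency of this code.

Average length L = Σ p_i × l_i = 2.5455 bits
Entropy H = 2.2313 bits
Efficiency η = H/L × 100% = 87.66%


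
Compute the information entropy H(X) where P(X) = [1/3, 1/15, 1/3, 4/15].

H(X) = -Σ p(x) log₂ p(x)
  -1/3 × log₂(1/3) = 0.5283
  -1/15 × log₂(1/15) = 0.2605
  -1/3 × log₂(1/3) = 0.5283
  -4/15 × log₂(4/15) = 0.5085
H(X) = 1.8256 bits


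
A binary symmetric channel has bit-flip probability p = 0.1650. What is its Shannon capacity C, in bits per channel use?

For BSC with error probability p:
C = 1 - H(p) where H(p) is binary entropy
H(0.1650) = -0.1650 × log₂(0.1650) - 0.8350 × log₂(0.8350)
H(p) = 0.6461
C = 1 - 0.6461 = 0.3539 bits/use


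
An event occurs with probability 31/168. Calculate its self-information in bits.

Information content I(x) = -log₂(p(x))
I = -log₂(31/168) = -log₂(0.1845)
I = 2.4381 bits


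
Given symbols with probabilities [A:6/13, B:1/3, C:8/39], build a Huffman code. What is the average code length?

Huffman tree construction:
Combine smallest probabilities repeatedly
Resulting codes:
  A: 0 (length 1)
  B: 11 (length 2)
  C: 10 (length 2)
Average length = Σ p(s) × length(s) = 1.5385 bits


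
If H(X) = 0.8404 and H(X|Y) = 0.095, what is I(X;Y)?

I(X;Y) = H(X) - H(X|Y)
I(X;Y) = 0.8404 - 0.095 = 0.7454 bits


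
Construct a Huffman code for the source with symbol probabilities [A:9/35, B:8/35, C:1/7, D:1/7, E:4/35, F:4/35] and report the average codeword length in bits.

Huffman tree construction:
Combine smallest probabilities repeatedly
Resulting codes:
  A: 10 (length 2)
  B: 00 (length 2)
  C: 110 (length 3)
  D: 111 (length 3)
  E: 010 (length 3)
  F: 011 (length 3)
Average length = Σ p(s) × length(s) = 2.5143 bits


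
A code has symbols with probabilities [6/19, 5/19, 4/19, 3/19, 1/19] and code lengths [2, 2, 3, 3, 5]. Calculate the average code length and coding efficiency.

Average length L = Σ p_i × l_i = 2.5263 bits
Entropy H = 2.1493 bits
Efficiency η = H/L × 100% = 85.08%


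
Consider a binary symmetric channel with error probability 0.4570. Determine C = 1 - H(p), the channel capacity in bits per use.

For BSC with error probability p:
C = 1 - H(p) where H(p) is binary entropy
H(0.4570) = -0.4570 × log₂(0.4570) - 0.5430 × log₂(0.5430)
H(p) = 0.9947
C = 1 - 0.9947 = 0.0053 bits/use


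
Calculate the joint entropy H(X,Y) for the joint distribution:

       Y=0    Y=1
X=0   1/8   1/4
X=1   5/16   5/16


H(X,Y) = -Σ p(x,y) log₂ p(x,y)
  p(0,0)=1/8: -0.1250 × log₂(0.1250) = 0.3750
  p(0,1)=1/4: -0.2500 × log₂(0.2500) = 0.5000
  p(1,0)=5/16: -0.3125 × log₂(0.3125) = 0.5244
  p(1,1)=5/16: -0.3125 × log₂(0.3125) = 0.5244
H(X,Y) = 1.9238 bits


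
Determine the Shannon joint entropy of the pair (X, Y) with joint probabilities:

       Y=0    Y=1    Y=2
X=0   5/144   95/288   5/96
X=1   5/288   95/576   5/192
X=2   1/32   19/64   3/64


H(X,Y) = -Σ p(x,y) log₂ p(x,y)
  p(0,0)=5/144: -0.0347 × log₂(0.0347) = 0.1683
  p(0,1)=95/288: -0.3299 × log₂(0.3299) = 0.5278
  p(0,2)=5/96: -0.0521 × log₂(0.0521) = 0.2220
  p(1,0)=5/288: -0.0174 × log₂(0.0174) = 0.1015
  p(1,1)=95/576: -0.1649 × log₂(0.1649) = 0.4288
  p(1,2)=5/192: -0.0260 × log₂(0.0260) = 0.1371
  p(2,0)=1/32: -0.0312 × log₂(0.0312) = 0.1562
  p(2,1)=19/64: -0.2969 × log₂(0.2969) = 0.5201
  p(2,2)=3/64: -0.0469 × log₂(0.0469) = 0.2070
H(X,Y) = 2.4689 bits


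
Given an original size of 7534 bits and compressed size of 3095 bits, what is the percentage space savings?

Space savings = (1 - Compressed/Original) × 100%
= (1 - 3095/7534) × 100%
= 58.92%


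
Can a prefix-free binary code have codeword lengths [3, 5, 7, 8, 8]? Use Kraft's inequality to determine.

Kraft inequality: Σ 2^(-l_i) ≤ 1 for prefix-free code
Calculating: 2^(-3) + 2^(-5) + 2^(-7) + 2^(-8) + 2^(-8)
= 0.125 + 0.03125 + 0.0078125 + 0.00390625 + 0.00390625
= 0.1719
Since 0.1719 ≤ 1, prefix-free code exists


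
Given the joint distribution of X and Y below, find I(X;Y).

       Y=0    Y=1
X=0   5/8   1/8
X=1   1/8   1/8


H(X) = 0.8113, H(Y) = 0.8113, H(X,Y) = 1.5488
I(X;Y) = H(X) + H(Y) - H(X,Y) = 0.0738 bits


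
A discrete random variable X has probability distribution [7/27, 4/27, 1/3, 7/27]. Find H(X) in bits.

H(X) = -Σ p(x) log₂ p(x)
  -7/27 × log₂(7/27) = 0.5049
  -4/27 × log₂(4/27) = 0.4081
  -1/3 × log₂(1/3) = 0.5283
  -7/27 × log₂(7/27) = 0.5049
H(X) = 1.9463 bits


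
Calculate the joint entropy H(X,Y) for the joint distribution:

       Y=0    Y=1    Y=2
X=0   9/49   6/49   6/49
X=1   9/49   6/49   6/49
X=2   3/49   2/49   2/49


H(X,Y) = -Σ p(x,y) log₂ p(x,y)
  p(0,0)=9/49: -0.1837 × log₂(0.1837) = 0.4490
  p(0,1)=6/49: -0.1224 × log₂(0.1224) = 0.3710
  p(0,2)=6/49: -0.1224 × log₂(0.1224) = 0.3710
  p(1,0)=9/49: -0.1837 × log₂(0.1837) = 0.4490
  p(1,1)=6/49: -0.1224 × log₂(0.1224) = 0.3710
  p(1,2)=6/49: -0.1224 × log₂(0.1224) = 0.3710
  p(2,0)=3/49: -0.0612 × log₂(0.0612) = 0.2467
  p(2,1)=2/49: -0.0408 × log₂(0.0408) = 0.1884
  p(2,2)=2/49: -0.0408 × log₂(0.0408) = 0.1884
H(X,Y) = 3.0055 bits


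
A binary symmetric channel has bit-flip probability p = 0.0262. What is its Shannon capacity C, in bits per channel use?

For BSC with error probability p:
C = 1 - H(p) where H(p) is binary entropy
H(0.0262) = -0.0262 × log₂(0.0262) - 0.9738 × log₂(0.9738)
H(p) = 0.1750
C = 1 - 0.1750 = 0.8250 bits/use


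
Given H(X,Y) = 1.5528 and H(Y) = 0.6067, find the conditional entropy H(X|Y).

Chain rule: H(X,Y) = H(X|Y) + H(Y)
H(X|Y) = H(X,Y) - H(Y) = 1.5528 - 0.6067 = 0.9461 bits


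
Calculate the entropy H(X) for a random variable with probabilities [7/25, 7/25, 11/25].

H(X) = -Σ p(x) log₂ p(x)
  -7/25 × log₂(7/25) = 0.5142
  -7/25 × log₂(7/25) = 0.5142
  -11/25 × log₂(11/25) = 0.5211
H(X) = 1.5496 bits


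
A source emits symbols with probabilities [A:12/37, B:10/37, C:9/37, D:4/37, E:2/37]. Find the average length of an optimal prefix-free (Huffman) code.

Huffman tree construction:
Combine smallest probabilities repeatedly
Resulting codes:
  A: 11 (length 2)
  B: 10 (length 2)
  C: 01 (length 2)
  D: 001 (length 3)
  E: 000 (length 3)
Average length = Σ p(s) × length(s) = 2.1622 bits


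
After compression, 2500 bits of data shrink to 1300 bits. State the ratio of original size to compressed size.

Compression ratio = Original / Compressed
= 2500 / 1300 = 1.92:1


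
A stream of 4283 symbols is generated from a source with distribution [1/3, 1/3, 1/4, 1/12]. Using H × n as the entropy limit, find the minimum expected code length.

Entropy H = 1.8554 bits/symbol
Minimum bits = H × n = 1.8554 × 4283
= 7946.63 bits
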